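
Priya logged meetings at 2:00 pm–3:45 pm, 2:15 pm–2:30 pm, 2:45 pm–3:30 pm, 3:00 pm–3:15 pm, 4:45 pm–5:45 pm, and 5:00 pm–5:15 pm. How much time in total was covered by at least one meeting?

2 h 45 min

Merged: 2:00 pm-3:45 pm, 4:45 pm-5:45 pm.
Lengths: 1 h 45 min + 1 h = 2 h 45 min.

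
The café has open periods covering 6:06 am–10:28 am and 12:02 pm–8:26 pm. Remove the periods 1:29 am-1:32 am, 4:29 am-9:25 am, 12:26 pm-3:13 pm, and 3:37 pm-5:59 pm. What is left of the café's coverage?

6:06 am–10:28 am with B removed leaves 9:25 am–10:28 am.
12:02 pm–8:26 pm with B removed leaves 12:02 pm–12:26 pm, 3:13 pm–3:37 pm, 5:59 pm–8:26 pm.

9:25 am–10:28 am, 12:02 pm–12:26 pm, 3:13 pm–3:37 pm, 5:59 pm–8:26 pm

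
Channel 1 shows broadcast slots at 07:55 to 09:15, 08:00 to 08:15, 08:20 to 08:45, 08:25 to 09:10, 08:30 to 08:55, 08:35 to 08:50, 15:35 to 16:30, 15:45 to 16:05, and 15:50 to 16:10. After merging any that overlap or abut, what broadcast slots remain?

07:55–09:15, 15:35–16:30

08:00–08:15 overlaps/touches 07:55–09:15 → extend to 07:55–09:15.
08:20–08:45 overlaps/touches 07:55–09:15 → extend to 07:55–09:15.
08:25–09:10 overlaps/touches 07:55–09:15 → extend to 07:55–09:15.
08:30–08:55 overlaps/touches 07:55–09:15 → extend to 07:55–09:15.
08:35–08:50 overlaps/touches 07:55–09:15 → extend to 07:55–09:15.
15:35–16:30 is disjoint → start new block.
15:45–16:05 overlaps/touches 15:35–16:30 → extend to 15:35–16:30.
15:50–16:10 overlaps/touches 15:35–16:30 → extend to 15:35–16:30.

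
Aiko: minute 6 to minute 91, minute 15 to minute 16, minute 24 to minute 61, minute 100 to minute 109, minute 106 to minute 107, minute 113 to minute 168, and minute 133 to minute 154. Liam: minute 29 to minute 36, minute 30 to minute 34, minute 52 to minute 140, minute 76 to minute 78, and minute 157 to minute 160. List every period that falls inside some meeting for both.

Merge the first list: minute 6 to minute 91, minute 100 to minute 109, minute 113 to minute 168.
Merge the second list: minute 29 to minute 36, minute 52 to minute 140, minute 157 to minute 160.
minute 6 to minute 91 ∩ B → minute 29 to minute 36, minute 52 to minute 91.
minute 100 to minute 109 ∩ B → minute 100 to minute 109.
minute 113 to minute 168 ∩ B → minute 113 to minute 140, minute 157 to minute 160.

minute 29 to minute 36, minute 52 to minute 91, minute 100 to minute 109, minute 113 to minute 140, minute 157 to minute 160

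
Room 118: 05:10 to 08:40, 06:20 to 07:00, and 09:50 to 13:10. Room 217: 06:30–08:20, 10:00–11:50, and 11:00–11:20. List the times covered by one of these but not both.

05:10-06:30, 08:20-08:40, 09:50-10:00, 11:50-13:10

First set merges to 05:10-08:40, 09:50-13:10.
Second set merges to 06:30-08:20, 10:00-11:50.
Only in the first: 05:10-06:30, 08:20-08:40, 09:50-10:00, 11:50-13:10.
Only in the second: none.
Together these are the periods covered by exactly one.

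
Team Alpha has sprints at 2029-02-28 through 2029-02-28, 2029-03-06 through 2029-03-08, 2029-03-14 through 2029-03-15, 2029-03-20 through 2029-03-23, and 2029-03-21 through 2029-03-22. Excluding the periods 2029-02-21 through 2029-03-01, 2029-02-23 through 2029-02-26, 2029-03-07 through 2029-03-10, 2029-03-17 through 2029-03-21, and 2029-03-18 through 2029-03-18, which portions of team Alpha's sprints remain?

2029-03-06 through 2029-03-06, 2029-03-14 through 2029-03-15, 2029-03-22 through 2029-03-23

First set merges to 2029-02-28 through 2029-02-28, 2029-03-06 through 2029-03-08, 2029-03-14 through 2029-03-15, 2029-03-20 through 2029-03-23.
Second set merges to 2029-02-21 through 2029-03-01, 2029-03-07 through 2029-03-10, 2029-03-17 through 2029-03-21.
2029-02-28 through 2029-02-28: fully covered by B → removed.
2029-03-06 through 2029-03-08 minus B → 2029-03-06 through 2029-03-06.
2029-03-14 through 2029-03-15: no B overlap → unchanged.
2029-03-20 through 2029-03-23 minus B → 2029-03-22 through 2029-03-23.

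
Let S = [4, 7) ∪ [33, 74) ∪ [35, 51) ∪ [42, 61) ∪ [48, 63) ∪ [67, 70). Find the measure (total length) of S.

44

Merged: [4, 7), [33, 74).
Lengths: 3 + 41 = 44.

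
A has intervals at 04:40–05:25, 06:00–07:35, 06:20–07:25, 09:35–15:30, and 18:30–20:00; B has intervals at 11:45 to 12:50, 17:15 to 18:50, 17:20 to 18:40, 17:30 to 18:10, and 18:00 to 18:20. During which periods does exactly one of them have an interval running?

Merge the first list: 04:40–05:25, 06:00–07:35, 09:35–15:30, 18:30–20:00.
Merge the second list: 11:45–12:50, 17:15–18:50.
A \ B = 04:40–05:25, 06:00–07:35, 09:35–11:45, 12:50–15:30, 18:50–20:00.
B \ A = 17:15–18:30.
Union of the two gives the symmetric difference.

04:40–05:25, 06:00–07:35, 09:35–11:45, 12:50–15:30, 17:15–18:30, 18:50–20:00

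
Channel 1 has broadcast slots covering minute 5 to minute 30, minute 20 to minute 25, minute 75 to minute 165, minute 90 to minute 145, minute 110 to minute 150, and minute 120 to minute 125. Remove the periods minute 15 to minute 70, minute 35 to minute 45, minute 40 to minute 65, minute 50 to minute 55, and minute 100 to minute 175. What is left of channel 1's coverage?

minute 5 to minute 15, minute 75 to minute 100

First set merges to minute 5 to minute 30, minute 75 to minute 165.
Second set merges to minute 15 to minute 70, minute 100 to minute 175.
minute 5 to minute 30 minus B → minute 5 to minute 15.
minute 75 to minute 165 minus B → minute 75 to minute 100.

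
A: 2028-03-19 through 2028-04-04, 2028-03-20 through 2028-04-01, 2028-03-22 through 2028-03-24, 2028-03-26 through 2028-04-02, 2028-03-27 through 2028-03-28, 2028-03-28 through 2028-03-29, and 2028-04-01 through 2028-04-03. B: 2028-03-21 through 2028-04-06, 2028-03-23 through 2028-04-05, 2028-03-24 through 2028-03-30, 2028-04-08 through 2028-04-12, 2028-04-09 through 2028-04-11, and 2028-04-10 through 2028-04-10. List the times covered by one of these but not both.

2028-03-19 through 2028-03-20, 2028-04-05 through 2028-04-06, 2028-04-08 through 2028-04-12

First set merges to 2028-03-19 through 2028-04-04.
Second set merges to 2028-03-21 through 2028-04-06, 2028-04-08 through 2028-04-12.
Only in the first: 2028-03-19 through 2028-03-20.
Only in the second: 2028-04-05 through 2028-04-06, 2028-04-08 through 2028-04-12.
Together these are the periods covered by exactly one.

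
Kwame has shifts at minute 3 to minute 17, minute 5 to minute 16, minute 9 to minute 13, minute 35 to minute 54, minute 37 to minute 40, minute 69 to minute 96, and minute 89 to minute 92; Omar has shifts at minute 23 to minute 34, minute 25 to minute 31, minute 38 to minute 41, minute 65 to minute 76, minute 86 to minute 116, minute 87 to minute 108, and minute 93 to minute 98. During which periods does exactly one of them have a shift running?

minute 3 to minute 17, minute 23 to minute 34, minute 35 to minute 38, minute 41 to minute 54, minute 65 to minute 69, minute 76 to minute 86, minute 96 to minute 116

Merge the first list: minute 3 to minute 17, minute 35 to minute 54, minute 69 to minute 96.
Merge the second list: minute 23 to minute 34, minute 38 to minute 41, minute 65 to minute 76, minute 86 to minute 116.
A but not B: minute 3 to minute 17, minute 35 to minute 38, minute 41 to minute 54, minute 76 to minute 86.
B but not A: minute 23 to minute 34, minute 65 to minute 69, minute 96 to minute 116.
Combining gives A △ B.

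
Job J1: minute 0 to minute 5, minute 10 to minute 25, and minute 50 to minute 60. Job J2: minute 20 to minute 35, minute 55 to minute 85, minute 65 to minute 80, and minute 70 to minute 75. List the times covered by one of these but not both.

minute 0 to minute 5, minute 10 to minute 20, minute 25 to minute 35, minute 50 to minute 55, minute 60 to minute 85

Second set merges to minute 20 to minute 35, minute 55 to minute 85.
A \ B = minute 0 to minute 5, minute 10 to minute 20, minute 50 to minute 55.
B \ A = minute 25 to minute 35, minute 60 to minute 85.
Union of the two gives the symmetric difference.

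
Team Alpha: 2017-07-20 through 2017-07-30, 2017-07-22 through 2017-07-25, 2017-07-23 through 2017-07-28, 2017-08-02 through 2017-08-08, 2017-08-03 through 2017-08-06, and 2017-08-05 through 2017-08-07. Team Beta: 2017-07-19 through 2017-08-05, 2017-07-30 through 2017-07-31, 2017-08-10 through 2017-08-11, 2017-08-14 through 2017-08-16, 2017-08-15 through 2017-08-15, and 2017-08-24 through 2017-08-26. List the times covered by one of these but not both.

2017-07-19 through 2017-07-19, 2017-07-31 through 2017-08-01, 2017-08-06 through 2017-08-08, 2017-08-10 through 2017-08-11, 2017-08-14 through 2017-08-16, 2017-08-24 through 2017-08-26

Merge the first list: 2017-07-20 through 2017-07-30, 2017-08-02 through 2017-08-08.
Merge the second list: 2017-07-19 through 2017-08-05, 2017-08-10 through 2017-08-11, 2017-08-14 through 2017-08-16, 2017-08-24 through 2017-08-26.
A \ B = 2017-08-06 through 2017-08-08.
B \ A = 2017-07-19 through 2017-07-19, 2017-07-31 through 2017-08-01, 2017-08-10 through 2017-08-11, 2017-08-14 through 2017-08-16, 2017-08-24 through 2017-08-26.
Union of the two gives the symmetric difference.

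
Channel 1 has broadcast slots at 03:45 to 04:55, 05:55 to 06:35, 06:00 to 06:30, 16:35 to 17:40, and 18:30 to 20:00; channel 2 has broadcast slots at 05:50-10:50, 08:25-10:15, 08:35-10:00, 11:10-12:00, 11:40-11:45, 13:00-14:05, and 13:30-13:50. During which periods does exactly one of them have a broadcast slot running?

Merge the first list: 03:45-04:55, 05:55-06:35, 16:35-17:40, 18:30-20:00.
Merge the second list: 05:50-10:50, 11:10-12:00, 13:00-14:05.
A \ B = 03:45-04:55, 16:35-17:40, 18:30-20:00.
B \ A = 05:50-05:55, 06:35-10:50, 11:10-12:00, 13:00-14:05.
Union of the two gives the symmetric difference.

03:45-04:55, 05:50-05:55, 06:35-10:50, 11:10-12:00, 13:00-14:05, 16:35-17:40, 18:30-20:00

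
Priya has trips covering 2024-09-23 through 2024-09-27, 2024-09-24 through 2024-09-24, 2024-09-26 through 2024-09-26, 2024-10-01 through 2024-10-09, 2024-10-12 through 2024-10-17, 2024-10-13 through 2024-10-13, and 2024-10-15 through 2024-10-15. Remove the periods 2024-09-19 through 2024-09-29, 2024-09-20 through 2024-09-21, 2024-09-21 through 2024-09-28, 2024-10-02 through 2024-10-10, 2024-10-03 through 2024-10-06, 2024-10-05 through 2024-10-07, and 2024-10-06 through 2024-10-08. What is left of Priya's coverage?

2024-10-01 through 2024-10-01, 2024-10-12 through 2024-10-17

A, merged: 2024-09-23 through 2024-09-27, 2024-10-01 through 2024-10-09, 2024-10-12 through 2024-10-17.
B, merged: 2024-09-19 through 2024-09-29, 2024-10-02 through 2024-10-10.
2024-09-23 through 2024-09-27: fully covered by B → removed.
2024-10-01 through 2024-10-09 minus B → 2024-10-01 through 2024-10-01.
2024-10-12 through 2024-10-17: no B overlap → unchanged.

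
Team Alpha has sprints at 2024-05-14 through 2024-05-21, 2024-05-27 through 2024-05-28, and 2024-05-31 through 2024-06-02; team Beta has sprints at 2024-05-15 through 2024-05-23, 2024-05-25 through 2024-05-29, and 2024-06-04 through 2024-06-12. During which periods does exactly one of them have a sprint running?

A but not B: 2024-05-14 through 2024-05-14, 2024-05-31 through 2024-06-02.
B but not A: 2024-05-22 through 2024-05-23, 2024-05-25 through 2024-05-26, 2024-05-29 through 2024-05-29, 2024-06-04 through 2024-06-12.
Combining gives A △ B.

2024-05-14 through 2024-05-14, 2024-05-22 through 2024-05-23, 2024-05-25 through 2024-05-26, 2024-05-29 through 2024-05-29, 2024-05-31 through 2024-06-02, 2024-06-04 through 2024-06-12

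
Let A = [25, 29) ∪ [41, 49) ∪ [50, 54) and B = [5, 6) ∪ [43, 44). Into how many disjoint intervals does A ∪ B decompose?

A ∪ B = [5, 6), [25, 29), [41, 49), [50, 54).
That is 4 disjoint pieces.

4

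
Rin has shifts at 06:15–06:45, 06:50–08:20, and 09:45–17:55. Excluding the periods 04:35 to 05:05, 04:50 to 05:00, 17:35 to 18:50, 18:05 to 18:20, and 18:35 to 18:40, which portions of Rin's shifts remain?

06:15–06:45, 06:50–08:20, 09:45–17:35

B, merged: 04:35–05:05, 17:35–18:50.
06:15–06:45: no B overlap → unchanged.
06:50–08:20: no B overlap → unchanged.
09:45–17:55 minus B → 09:45–17:35.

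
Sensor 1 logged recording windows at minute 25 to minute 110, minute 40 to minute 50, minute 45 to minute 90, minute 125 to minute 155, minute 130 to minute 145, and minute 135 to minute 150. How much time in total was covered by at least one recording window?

115 minutes

Merged: minute 25 to minute 110, minute 125 to minute 155.
Lengths: 85 minutes + 30 minutes = 115 minutes.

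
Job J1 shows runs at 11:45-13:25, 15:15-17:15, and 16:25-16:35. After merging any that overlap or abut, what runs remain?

11:45–13:25, 15:15–17:15

15:15–17:15 is disjoint → start new block.
16:25–16:35 overlaps/touches 15:15–17:15 → extend to 15:15–17:15.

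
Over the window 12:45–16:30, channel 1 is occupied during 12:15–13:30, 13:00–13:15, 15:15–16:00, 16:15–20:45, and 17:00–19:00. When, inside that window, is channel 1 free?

13:30-15:15, 16:00-16:15

After merging, the occupied span is 12:15-13:30, 15:15-16:00, 16:15-20:45.
Uncovered inside 12:45-16:30: 13:30-15:15, 16:00-16:15.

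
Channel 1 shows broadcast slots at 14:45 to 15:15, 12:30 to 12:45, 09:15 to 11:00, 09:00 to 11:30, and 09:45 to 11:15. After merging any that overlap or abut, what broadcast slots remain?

09:00–11:30, 12:30–12:45, 14:45–15:15

Sort by start: 09:00–11:30, 09:15–11:00, 09:45–11:15, 12:30–12:45, 14:45–15:15.
09:15–11:00 overlaps/touches 09:00–11:30 → extend to 09:00–11:30.
09:45–11:15 overlaps/touches 09:00–11:30 → extend to 09:00–11:30.
12:30–12:45 is disjoint → start new block.
14:45–15:15 is disjoint → start new block.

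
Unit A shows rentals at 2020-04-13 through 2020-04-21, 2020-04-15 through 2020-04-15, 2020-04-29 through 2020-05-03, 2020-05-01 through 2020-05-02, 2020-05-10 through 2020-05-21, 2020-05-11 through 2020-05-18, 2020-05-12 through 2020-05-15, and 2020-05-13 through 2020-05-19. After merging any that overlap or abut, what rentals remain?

2020-04-13 through 2020-04-21, 2020-04-29 through 2020-05-03, 2020-05-10 through 2020-05-21

2020-04-15 through 2020-04-15 overlaps/touches 2020-04-13 through 2020-04-21 → extend to 2020-04-13 through 2020-04-21.
2020-04-29 through 2020-05-03 is disjoint → start new block.
2020-05-01 through 2020-05-02 overlaps/touches 2020-04-29 through 2020-05-03 → extend to 2020-04-29 through 2020-05-03.
2020-05-10 through 2020-05-21 is disjoint → start new block.
2020-05-11 through 2020-05-18 overlaps/touches 2020-05-10 through 2020-05-21 → extend to 2020-05-10 through 2020-05-21.
2020-05-12 through 2020-05-15 overlaps/touches 2020-05-10 through 2020-05-21 → extend to 2020-05-10 through 2020-05-21.
2020-05-13 through 2020-05-19 overlaps/touches 2020-05-10 through 2020-05-21 → extend to 2020-05-10 through 2020-05-21.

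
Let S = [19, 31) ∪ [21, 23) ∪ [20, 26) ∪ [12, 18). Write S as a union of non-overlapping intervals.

[12, 18) ∪ [19, 31)

Sort by start: [12, 18), [19, 31), [20, 26), [21, 23).
[19, 31) is disjoint → start new block.
[20, 26) overlaps/touches [19, 31) → extend to [19, 31).
[21, 23) overlaps/touches [19, 31) → extend to [19, 31).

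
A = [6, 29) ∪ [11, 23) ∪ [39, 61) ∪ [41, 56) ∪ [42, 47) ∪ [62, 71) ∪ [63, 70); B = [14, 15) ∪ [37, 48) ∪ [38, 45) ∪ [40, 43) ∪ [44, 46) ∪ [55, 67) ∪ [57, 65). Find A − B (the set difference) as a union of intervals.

First set merges to [6, 29), [39, 61), [62, 71).
Second set merges to [14, 15), [37, 48), [55, 67).
[6, 29) minus B → [6, 14), [15, 29).
[39, 61) minus B → [48, 55).
[62, 71) minus B → [67, 71).

[6, 14) ∪ [15, 29) ∪ [48, 55) ∪ [67, 71)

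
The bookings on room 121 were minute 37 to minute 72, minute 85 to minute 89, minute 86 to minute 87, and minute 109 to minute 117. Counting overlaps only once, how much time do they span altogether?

Merged: minute 37 to minute 72, minute 85 to minute 89, minute 109 to minute 117.
Lengths: 35 minutes + 4 minutes + 8 minutes = 47 minutes.

47 minutes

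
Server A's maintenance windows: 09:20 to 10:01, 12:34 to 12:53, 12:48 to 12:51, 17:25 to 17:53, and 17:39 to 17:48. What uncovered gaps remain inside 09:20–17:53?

10:01-12:34, 12:53-17:25

After merging, the occupied span is 09:20-10:01, 12:34-12:53, 17:25-17:53.
Gaps within 09:20-17:53: 10:01-12:34, 12:53-17:25.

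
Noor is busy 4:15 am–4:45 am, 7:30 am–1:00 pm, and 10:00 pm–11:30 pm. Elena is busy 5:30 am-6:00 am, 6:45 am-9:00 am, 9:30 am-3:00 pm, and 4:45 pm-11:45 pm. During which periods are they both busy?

4:15 am–4:45 am: no overlap with the second set.
7:30 am–1:00 pm meets the second set on 7:30 am–9:00 am, 9:30 am–1:00 pm.
10:00 pm–11:30 pm meets the second set on 10:00 pm–11:30 pm.

7:30 am–9:00 am, 9:30 am–1:00 pm, 10:00 pm–11:30 pm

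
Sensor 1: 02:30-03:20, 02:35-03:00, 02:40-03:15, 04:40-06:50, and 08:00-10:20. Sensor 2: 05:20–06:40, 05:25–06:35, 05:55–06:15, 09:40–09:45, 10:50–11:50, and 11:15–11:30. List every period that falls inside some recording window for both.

Merge the first list: 02:30–03:20, 04:40–06:50, 08:00–10:20.
Merge the second list: 05:20–06:40, 09:40–09:45, 10:50–11:50.
02:30–03:20: no overlap with the second set.
04:40–06:50 meets the second set on 05:20–06:40.
08:00–10:20 meets the second set on 09:40–09:45.

05:20–06:40, 09:40–09:45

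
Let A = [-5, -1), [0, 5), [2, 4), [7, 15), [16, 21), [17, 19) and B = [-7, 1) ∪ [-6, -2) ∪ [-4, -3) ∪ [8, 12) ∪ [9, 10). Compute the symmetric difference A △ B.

First set merges to [-5, -1), [0, 5), [7, 15), [16, 21).
Second set merges to [-7, 1), [8, 12).
Only in the first: [1, 5), [7, 8), [12, 15), [16, 21).
Only in the second: [-7, -5), [-1, 0).
Together these are the periods covered by exactly one.

[-7, -5) ∪ [-1, 0) ∪ [1, 5) ∪ [7, 8) ∪ [12, 15) ∪ [16, 21)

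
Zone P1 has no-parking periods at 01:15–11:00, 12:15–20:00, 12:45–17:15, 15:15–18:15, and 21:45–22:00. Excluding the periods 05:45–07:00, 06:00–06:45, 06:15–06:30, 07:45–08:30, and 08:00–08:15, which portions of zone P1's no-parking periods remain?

A, merged: 01:15–11:00, 12:15–20:00, 21:45–22:00.
B, merged: 05:45–07:00, 07:45–08:30.
01:15–11:00 with B removed leaves 01:15–05:45, 07:00–07:45, 08:30–11:00.
12:15–20:00 is untouched.
21:45–22:00 is untouched.

01:15–05:45, 07:00–07:45, 08:30–11:00, 12:15–20:00, 21:45–22:00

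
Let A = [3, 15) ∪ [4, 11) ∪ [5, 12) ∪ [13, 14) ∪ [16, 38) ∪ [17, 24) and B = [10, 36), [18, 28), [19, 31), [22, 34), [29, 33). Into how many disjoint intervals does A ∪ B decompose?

1

First set merges to [3, 15), [16, 38).
Second set merges to [10, 36).
A ∪ B = [3, 38).
That is 1 disjoint piece.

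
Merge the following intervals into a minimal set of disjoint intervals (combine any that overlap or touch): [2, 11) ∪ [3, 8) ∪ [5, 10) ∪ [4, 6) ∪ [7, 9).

[2, 11)

Sort by start: [2, 11), [3, 8), [4, 6), [5, 10), [7, 9).
[3, 8) overlaps/touches [2, 11) → extend to [2, 11).
[4, 6) overlaps/touches [2, 11) → extend to [2, 11).
[5, 10) overlaps/touches [2, 11) → extend to [2, 11).
[7, 9) overlaps/touches [2, 11) → extend to [2, 11).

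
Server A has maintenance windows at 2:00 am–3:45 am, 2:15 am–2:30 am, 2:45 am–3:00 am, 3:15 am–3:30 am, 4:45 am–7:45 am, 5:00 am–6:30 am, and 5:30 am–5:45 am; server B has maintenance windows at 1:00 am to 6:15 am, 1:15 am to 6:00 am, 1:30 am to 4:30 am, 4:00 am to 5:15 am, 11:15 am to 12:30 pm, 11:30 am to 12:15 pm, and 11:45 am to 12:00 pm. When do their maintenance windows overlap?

2:00 am-3:45 am, 4:45 am-6:15 am

First set merges to 2:00 am-3:45 am, 4:45 am-7:45 am.
Second set merges to 1:00 am-6:15 am, 11:15 am-12:30 pm.
2:00 am-3:45 am ∩ B → 2:00 am-3:45 am.
4:45 am-7:45 am ∩ B → 4:45 am-6:15 am.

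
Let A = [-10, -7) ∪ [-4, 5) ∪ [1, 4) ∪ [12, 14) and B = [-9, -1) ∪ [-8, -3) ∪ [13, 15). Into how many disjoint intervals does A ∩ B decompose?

First set merges to [-10, -7), [-4, 5), [12, 14).
Second set merges to [-9, -1), [13, 15).
A ∩ B = [-9, -7), [-4, -1), [13, 14).
That is 3 disjoint pieces.

3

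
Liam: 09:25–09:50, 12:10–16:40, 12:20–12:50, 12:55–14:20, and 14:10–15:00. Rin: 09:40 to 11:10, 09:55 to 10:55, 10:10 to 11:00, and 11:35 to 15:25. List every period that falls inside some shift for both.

A, merged: 09:25-09:50, 12:10-16:40.
B, merged: 09:40-11:10, 11:35-15:25.
09:25-09:50 ∩ B → 09:40-09:50.
12:10-16:40 ∩ B → 12:10-15:25.

09:40-09:50, 12:10-15:25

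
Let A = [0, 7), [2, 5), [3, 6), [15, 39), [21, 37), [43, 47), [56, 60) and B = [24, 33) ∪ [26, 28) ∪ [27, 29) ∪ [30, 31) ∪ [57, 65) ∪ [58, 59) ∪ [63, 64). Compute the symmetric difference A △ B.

A, merged: [0, 7), [15, 39), [43, 47), [56, 60).
B, merged: [24, 33), [57, 65).
A but not B: [0, 7), [15, 24), [33, 39), [43, 47), [56, 57).
B but not A: [60, 65).
Combining gives A △ B.

[0, 7) ∪ [15, 24) ∪ [33, 39) ∪ [43, 47) ∪ [56, 57) ∪ [60, 65)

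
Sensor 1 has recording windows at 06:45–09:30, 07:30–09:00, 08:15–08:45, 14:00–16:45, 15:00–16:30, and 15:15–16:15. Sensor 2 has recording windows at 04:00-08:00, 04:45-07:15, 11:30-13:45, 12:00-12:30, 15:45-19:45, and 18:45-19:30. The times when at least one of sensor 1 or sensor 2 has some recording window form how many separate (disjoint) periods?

Merge the first list: 06:45–09:30, 14:00–16:45.
Merge the second list: 04:00–08:00, 11:30–13:45, 15:45–19:45.
A ∪ B = 04:00–09:30, 11:30–13:45, 14:00–19:45.
That is 3 disjoint pieces.

3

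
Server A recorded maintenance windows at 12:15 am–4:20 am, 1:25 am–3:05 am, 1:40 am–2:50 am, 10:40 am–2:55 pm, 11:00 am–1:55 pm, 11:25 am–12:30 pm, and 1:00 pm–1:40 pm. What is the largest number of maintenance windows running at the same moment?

Sweep endpoints in order; track running count of active intervals.
Peak of 3 reached at 1:40 am.

3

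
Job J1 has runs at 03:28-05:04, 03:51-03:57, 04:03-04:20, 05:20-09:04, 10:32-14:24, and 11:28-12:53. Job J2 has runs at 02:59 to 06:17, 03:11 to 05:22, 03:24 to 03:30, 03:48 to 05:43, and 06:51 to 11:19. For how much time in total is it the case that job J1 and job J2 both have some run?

First set merges to 03:28–05:04, 05:20–09:04, 10:32–14:24.
Second set merges to 02:59–06:17, 06:51–11:19.
A ∩ B = 03:28–05:04, 05:20–06:17, 06:51–09:04, 10:32–11:19.
Total: 1 h 36 min + 57 min + 2 h 13 min + 47 min = 5 h 33 min.

5 h 33 min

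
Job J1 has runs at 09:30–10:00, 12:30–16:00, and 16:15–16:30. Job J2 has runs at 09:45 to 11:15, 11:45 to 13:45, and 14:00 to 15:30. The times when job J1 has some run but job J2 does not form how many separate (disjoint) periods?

A \ B = 09:30–09:45, 13:45–14:00, 15:30–16:00, 16:15–16:30.
That is 4 disjoint pieces.

4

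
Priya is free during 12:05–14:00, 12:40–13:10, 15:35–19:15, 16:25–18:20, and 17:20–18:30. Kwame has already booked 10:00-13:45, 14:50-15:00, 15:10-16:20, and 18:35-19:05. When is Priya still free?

First set merges to 12:05-14:00, 15:35-19:15.
12:05-14:00 \ B = 13:45-14:00.
15:35-19:15 \ B = 16:20-18:35, 19:05-19:15.

13:45-14:00, 16:20-18:35, 19:05-19:15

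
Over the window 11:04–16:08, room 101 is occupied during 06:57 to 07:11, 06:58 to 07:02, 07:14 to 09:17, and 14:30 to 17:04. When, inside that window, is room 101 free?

11:04–14:30

After merging, the occupied span is 06:57–07:11, 07:14–09:17, 14:30–17:04.
Uncovered inside 11:04–16:08: 11:04–14:30.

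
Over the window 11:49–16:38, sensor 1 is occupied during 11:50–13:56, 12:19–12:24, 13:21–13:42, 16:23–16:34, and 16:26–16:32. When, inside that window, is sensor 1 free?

After merging, the occupied span is 11:50–13:56, 16:23–16:34.
Complement within 11:49–16:38: 11:49–11:50, 13:56–16:23, 16:34–16:38.

11:49–11:50, 13:56–16:23, 16:34–16:38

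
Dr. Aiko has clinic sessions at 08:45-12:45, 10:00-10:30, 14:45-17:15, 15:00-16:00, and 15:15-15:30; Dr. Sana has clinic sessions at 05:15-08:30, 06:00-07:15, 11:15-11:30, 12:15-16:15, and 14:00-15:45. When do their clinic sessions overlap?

11:15–11:30, 12:15–12:45, 14:45–16:15

Merge the first list: 08:45–12:45, 14:45–17:15.
Merge the second list: 05:15–08:30, 11:15–11:30, 12:15–16:15.
08:45–12:45 meets the second set on 11:15–11:30, 12:15–12:45.
14:45–17:15 meets the second set on 14:45–16:15.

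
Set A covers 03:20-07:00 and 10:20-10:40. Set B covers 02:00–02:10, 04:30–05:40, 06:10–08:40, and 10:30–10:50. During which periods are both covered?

03:20–07:00 meets the second set on 04:30–05:40, 06:10–07:00.
10:20–10:40 meets the second set on 10:30–10:40.

04:30–05:40, 06:10–07:00, 10:30–10:40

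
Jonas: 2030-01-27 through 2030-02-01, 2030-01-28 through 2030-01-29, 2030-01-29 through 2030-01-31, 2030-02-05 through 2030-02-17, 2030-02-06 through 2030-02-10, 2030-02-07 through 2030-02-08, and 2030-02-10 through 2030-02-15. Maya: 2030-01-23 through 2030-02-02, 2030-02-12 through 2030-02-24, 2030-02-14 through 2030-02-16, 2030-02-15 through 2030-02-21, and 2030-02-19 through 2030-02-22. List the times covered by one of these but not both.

2030-01-23 through 2030-01-26, 2030-02-02 through 2030-02-02, 2030-02-05 through 2030-02-11, 2030-02-18 through 2030-02-24

A, merged: 2030-01-27 through 2030-02-01, 2030-02-05 through 2030-02-17.
B, merged: 2030-01-23 through 2030-02-02, 2030-02-12 through 2030-02-24.
A but not B: 2030-02-05 through 2030-02-11.
B but not A: 2030-01-23 through 2030-01-26, 2030-02-02 through 2030-02-02, 2030-02-18 through 2030-02-24.
Combining gives A △ B.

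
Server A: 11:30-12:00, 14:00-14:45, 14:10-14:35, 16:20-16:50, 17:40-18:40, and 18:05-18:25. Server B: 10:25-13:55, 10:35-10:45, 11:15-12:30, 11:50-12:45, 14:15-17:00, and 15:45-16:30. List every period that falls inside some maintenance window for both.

11:30–12:00, 14:15–14:45, 16:20–16:50

First set merges to 11:30–12:00, 14:00–14:45, 16:20–16:50, 17:40–18:40.
Second set merges to 10:25–13:55, 14:15–17:00.
11:30–12:00 ∩ B → 11:30–12:00.
14:00–14:45 ∩ B → 14:15–14:45.
16:20–16:50 ∩ B → 16:20–16:50.
17:40–18:40 meets no B interval.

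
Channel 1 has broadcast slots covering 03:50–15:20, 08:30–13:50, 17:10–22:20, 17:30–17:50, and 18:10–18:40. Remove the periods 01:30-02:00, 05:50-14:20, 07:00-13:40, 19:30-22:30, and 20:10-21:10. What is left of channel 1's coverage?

A, merged: 03:50–15:20, 17:10–22:20.
B, merged: 01:30–02:00, 05:50–14:20, 19:30–22:30.
03:50–15:20 with B removed leaves 03:50–05:50, 14:20–15:20.
17:10–22:20 with B removed leaves 17:10–19:30.

03:50–05:50, 14:20–15:20, 17:10–19:30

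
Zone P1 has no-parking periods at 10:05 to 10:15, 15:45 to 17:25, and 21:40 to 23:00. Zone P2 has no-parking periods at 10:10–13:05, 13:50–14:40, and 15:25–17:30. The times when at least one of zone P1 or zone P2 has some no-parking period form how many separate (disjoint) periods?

4

A ∪ B = 10:05–13:05, 13:50–14:40, 15:25–17:30, 21:40–23:00.
That is 4 disjoint pieces.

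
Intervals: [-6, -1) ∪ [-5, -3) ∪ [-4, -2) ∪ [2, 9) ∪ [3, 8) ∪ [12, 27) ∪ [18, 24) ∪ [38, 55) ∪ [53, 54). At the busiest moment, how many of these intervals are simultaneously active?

Sweep endpoints in order; track running count of active intervals.
Peak of 3 reached at -4.

3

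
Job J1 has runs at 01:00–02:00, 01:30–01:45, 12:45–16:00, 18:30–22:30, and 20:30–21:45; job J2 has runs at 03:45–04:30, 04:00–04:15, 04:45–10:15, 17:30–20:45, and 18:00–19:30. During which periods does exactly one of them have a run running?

First set merges to 01:00–02:00, 12:45–16:00, 18:30–22:30.
Second set merges to 03:45–04:30, 04:45–10:15, 17:30–20:45.
Only in the first: 01:00–02:00, 12:45–16:00, 20:45–22:30.
Only in the second: 03:45–04:30, 04:45–10:15, 17:30–18:30.
Together these are the periods covered by exactly one.

01:00–02:00, 03:45–04:30, 04:45–10:15, 12:45–16:00, 17:30–18:30, 20:45–22:30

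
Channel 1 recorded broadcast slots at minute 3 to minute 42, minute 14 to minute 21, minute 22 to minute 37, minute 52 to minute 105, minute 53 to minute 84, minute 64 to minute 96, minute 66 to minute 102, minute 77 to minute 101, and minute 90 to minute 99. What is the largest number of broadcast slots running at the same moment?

Walk the sorted start/end points keeping a running depth.
The depth first hits 5 at minute 77.

5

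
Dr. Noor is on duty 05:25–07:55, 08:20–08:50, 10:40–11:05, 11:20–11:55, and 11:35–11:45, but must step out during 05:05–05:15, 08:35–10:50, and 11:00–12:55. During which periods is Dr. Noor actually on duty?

05:25–07:55, 08:20–08:35, 10:50–11:00

A, merged: 05:25–07:55, 08:20–08:50, 10:40–11:05, 11:20–11:55.
05:25–07:55 is untouched.
08:20–08:50 with B removed leaves 08:20–08:35.
10:40–11:05 with B removed leaves 10:50–11:00.
11:20–11:55 lies entirely inside B → drops out.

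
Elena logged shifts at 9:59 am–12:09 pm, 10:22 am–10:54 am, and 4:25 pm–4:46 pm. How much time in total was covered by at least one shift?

Merged: 9:59 am-12:09 pm, 4:25 pm-4:46 pm.
Lengths: 2 h 10 min + 21 min = 2 h 31 min.

2 h 31 min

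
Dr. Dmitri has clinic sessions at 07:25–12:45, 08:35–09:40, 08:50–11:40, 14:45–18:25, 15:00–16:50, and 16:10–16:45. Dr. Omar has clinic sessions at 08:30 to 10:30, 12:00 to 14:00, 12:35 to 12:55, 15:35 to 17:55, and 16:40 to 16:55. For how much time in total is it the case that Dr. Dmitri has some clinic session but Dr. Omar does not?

3 h 55 min

First set merges to 07:25–12:45, 14:45–18:25.
Second set merges to 08:30–10:30, 12:00–14:00, 15:35–17:55.
A \ B = 07:25–08:30, 10:30–12:00, 14:45–15:35, 17:55–18:25.
Total: 1 h 5 min + 1 h 30 min + 50 min + 30 min = 3 h 55 min.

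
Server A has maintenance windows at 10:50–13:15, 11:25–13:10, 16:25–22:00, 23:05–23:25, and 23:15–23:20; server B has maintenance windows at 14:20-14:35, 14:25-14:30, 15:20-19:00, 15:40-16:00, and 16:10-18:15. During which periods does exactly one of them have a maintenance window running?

10:50–13:15, 14:20–14:35, 15:20–16:25, 19:00–22:00, 23:05–23:25

Merge the first list: 10:50–13:15, 16:25–22:00, 23:05–23:25.
Merge the second list: 14:20–14:35, 15:20–19:00.
Only in the first: 10:50–13:15, 19:00–22:00, 23:05–23:25.
Only in the second: 14:20–14:35, 15:20–16:25.
Together these are the periods covered by exactly one.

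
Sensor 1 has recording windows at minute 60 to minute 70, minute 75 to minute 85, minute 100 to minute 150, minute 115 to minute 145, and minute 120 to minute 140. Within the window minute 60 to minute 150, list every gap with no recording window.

After merging, the occupied span is minute 60 to minute 70, minute 75 to minute 85, minute 100 to minute 150.
Gaps within minute 60 to minute 150: minute 70 to minute 75, minute 85 to minute 100.

minute 70 to minute 75, minute 85 to minute 100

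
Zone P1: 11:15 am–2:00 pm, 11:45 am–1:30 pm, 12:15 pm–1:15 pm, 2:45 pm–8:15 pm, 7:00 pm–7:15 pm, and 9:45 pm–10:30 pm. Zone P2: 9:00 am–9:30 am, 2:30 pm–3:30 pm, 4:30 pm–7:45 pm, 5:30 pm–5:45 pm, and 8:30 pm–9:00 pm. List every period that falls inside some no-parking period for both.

2:45 pm–3:30 pm, 4:30 pm–7:45 pm

Merge the first list: 11:15 am–2:00 pm, 2:45 pm–8:15 pm, 9:45 pm–10:30 pm.
Merge the second list: 9:00 am–9:30 am, 2:30 pm–3:30 pm, 4:30 pm–7:45 pm, 8:30 pm–9:00 pm.
11:15 am–2:00 pm meets no B interval.
2:45 pm–8:15 pm ∩ B → 2:45 pm–3:30 pm, 4:30 pm–7:45 pm.
9:45 pm–10:30 pm meets no B interval.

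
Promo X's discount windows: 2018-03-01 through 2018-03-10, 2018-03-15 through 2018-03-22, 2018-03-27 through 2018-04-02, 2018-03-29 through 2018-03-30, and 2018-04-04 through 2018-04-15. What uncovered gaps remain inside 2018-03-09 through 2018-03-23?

2018-03-11 through 2018-03-14, 2018-03-23 through 2018-03-23

The merged coverage is 2018-03-01 through 2018-03-10, 2018-03-15 through 2018-03-22, 2018-03-27 through 2018-04-02, 2018-04-04 through 2018-04-15.
Uncovered inside 2018-03-09 through 2018-03-23: 2018-03-11 through 2018-03-14, 2018-03-23 through 2018-03-23.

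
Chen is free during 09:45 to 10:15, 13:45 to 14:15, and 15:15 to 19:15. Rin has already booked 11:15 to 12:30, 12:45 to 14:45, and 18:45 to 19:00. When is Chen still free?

09:45-10:15: nothing removed.
13:45-14:15: entirely removed.
15:15-19:15 \ B = 15:15-18:45, 19:00-19:15.

09:45-10:15, 15:15-18:45, 19:00-19:15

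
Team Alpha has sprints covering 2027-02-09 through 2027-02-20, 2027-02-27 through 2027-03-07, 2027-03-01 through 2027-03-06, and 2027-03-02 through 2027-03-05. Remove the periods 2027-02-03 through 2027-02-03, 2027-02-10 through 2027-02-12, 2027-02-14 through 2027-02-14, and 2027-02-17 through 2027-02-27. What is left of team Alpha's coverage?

Merge the first list: 2027-02-09 through 2027-02-20, 2027-02-27 through 2027-03-07.
2027-02-09 through 2027-02-20 \ B = 2027-02-09 through 2027-02-09, 2027-02-13 through 2027-02-13, 2027-02-15 through 2027-02-16.
2027-02-27 through 2027-03-07 \ B = 2027-02-28 through 2027-03-07.

2027-02-09 through 2027-02-09, 2027-02-13 through 2027-02-13, 2027-02-15 through 2027-02-16, 2027-02-28 through 2027-03-07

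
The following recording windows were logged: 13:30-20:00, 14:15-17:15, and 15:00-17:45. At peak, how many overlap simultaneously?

At 15:00, 3 of the intervals are simultaneously active.
No point has more.

3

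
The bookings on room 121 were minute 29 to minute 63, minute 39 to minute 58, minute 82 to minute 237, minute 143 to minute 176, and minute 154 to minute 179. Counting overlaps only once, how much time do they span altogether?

Merged: minute 29 to minute 63, minute 82 to minute 237.
Lengths: 34 minutes + 155 minutes = 189 minutes.

189 minutes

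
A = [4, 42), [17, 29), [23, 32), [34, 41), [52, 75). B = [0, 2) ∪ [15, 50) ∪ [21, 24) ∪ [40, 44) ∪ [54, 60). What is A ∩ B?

First set merges to [4, 42), [52, 75).
Second set merges to [0, 2), [15, 50), [54, 60).
[4, 42) meets the second set on [15, 42).
[52, 75) meets the second set on [54, 60).

[15, 42) ∪ [54, 60)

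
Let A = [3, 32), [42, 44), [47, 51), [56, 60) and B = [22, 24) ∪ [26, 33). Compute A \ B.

[3, 22) ∪ [24, 26) ∪ [42, 44) ∪ [47, 51) ∪ [56, 60)

[3, 32) minus B → [3, 22), [24, 26).
[42, 44): no B overlap → unchanged.
[47, 51): no B overlap → unchanged.
[56, 60): no B overlap → unchanged.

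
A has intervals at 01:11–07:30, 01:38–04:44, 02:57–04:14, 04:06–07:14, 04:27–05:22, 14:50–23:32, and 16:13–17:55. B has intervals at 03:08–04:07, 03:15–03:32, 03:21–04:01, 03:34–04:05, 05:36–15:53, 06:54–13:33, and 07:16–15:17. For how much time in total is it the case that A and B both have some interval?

A, merged: 01:11–07:30, 14:50–23:32.
B, merged: 03:08–04:07, 05:36–15:53.
A ∩ B = 03:08–04:07, 05:36–07:30, 14:50–15:53.
Total: 59 min + 1 h 54 min + 1 h 3 min = 3 h 56 min.

3 h 56 min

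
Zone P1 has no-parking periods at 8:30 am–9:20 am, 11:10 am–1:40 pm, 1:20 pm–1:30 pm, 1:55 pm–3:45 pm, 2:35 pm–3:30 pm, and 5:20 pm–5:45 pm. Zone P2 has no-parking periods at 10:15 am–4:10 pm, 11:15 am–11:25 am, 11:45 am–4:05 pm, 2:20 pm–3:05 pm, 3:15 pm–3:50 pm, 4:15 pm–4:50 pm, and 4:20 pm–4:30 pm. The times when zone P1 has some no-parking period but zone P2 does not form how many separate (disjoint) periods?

Merge the first list: 8:30 am-9:20 am, 11:10 am-1:40 pm, 1:55 pm-3:45 pm, 5:20 pm-5:45 pm.
Merge the second list: 10:15 am-4:10 pm, 4:15 pm-4:50 pm.
A \ B = 8:30 am-9:20 am, 5:20 pm-5:45 pm.
That is 2 disjoint pieces.

2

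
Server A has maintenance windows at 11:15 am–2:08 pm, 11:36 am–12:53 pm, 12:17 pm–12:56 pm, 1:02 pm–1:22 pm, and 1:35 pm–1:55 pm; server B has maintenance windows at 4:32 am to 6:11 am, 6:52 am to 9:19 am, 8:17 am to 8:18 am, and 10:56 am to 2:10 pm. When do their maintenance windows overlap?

First set merges to 11:15 am–2:08 pm.
Second set merges to 4:32 am–6:11 am, 6:52 am–9:19 am, 10:56 am–2:10 pm.
11:15 am–2:08 pm ∩ B → 11:15 am–2:08 pm.

11:15 am–2:08 pm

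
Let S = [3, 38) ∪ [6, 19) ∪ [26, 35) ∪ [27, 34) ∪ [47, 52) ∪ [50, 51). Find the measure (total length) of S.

Merged: [3, 38), [47, 52).
Lengths: 35 + 5 = 40.

40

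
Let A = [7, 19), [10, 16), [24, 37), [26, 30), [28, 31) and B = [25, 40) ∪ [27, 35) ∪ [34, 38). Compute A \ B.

First set merges to [7, 19), [24, 37).
Second set merges to [25, 40).
[7, 19): nothing removed.
[24, 37) \ B = [24, 25).

[7, 19) ∪ [24, 25)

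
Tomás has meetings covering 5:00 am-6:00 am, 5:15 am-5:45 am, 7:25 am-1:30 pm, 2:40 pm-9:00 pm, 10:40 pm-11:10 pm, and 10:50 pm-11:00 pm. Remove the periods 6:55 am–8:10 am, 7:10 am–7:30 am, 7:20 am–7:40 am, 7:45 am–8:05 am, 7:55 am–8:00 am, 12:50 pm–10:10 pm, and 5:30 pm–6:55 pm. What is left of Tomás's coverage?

5:00 am–6:00 am, 8:10 am–12:50 pm, 10:40 pm–11:10 pm

First set merges to 5:00 am–6:00 am, 7:25 am–1:30 pm, 2:40 pm–9:00 pm, 10:40 pm–11:10 pm.
Second set merges to 6:55 am–8:10 am, 12:50 pm–10:10 pm.
5:00 am–6:00 am is untouched.
7:25 am–1:30 pm with B removed leaves 8:10 am–12:50 pm.
2:40 pm–9:00 pm lies entirely inside B → drops out.
10:40 pm–11:10 pm is untouched.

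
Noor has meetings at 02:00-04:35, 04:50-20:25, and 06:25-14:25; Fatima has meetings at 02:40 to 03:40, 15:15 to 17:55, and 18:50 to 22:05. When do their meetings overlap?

02:40-03:40, 15:15-17:55, 18:50-20:25

Merge the first list: 02:00-04:35, 04:50-20:25.
02:00-04:35 overlaps B on 02:40-03:40.
04:50-20:25 overlaps B on 15:15-17:55, 18:50-20:25.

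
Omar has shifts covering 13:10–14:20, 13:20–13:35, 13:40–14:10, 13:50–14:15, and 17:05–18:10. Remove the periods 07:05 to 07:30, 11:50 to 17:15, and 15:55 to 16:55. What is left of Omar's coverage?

17:15-18:10

First set merges to 13:10-14:20, 17:05-18:10.
Second set merges to 07:05-07:30, 11:50-17:15.
13:10-14:20: entirely removed.
17:05-18:10 \ B = 17:15-18:10.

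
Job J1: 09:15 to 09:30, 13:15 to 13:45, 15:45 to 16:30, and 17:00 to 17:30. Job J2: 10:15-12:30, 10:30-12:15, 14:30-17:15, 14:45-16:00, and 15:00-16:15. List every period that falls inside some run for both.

15:45-16:30, 17:00-17:15

Second set merges to 10:15-12:30, 14:30-17:15.
09:15-09:30: no overlap with the second set.
13:15-13:45: no overlap with the second set.
15:45-16:30 meets the second set on 15:45-16:30.
17:00-17:30 meets the second set on 17:00-17:15.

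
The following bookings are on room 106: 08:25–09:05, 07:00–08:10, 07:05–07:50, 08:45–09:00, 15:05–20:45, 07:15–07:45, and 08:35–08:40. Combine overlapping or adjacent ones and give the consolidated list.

Sort by start: 07:00–08:10, 07:05–07:50, 07:15–07:45, 08:25–09:05, 08:35–08:40, 08:45–09:00, 15:05–20:45.
07:05–07:50 overlaps/touches 07:00–08:10 → extend to 07:00–08:10.
07:15–07:45 overlaps/touches 07:00–08:10 → extend to 07:00–08:10.
08:25–09:05 is disjoint → start new block.
08:35–08:40 overlaps/touches 08:25–09:05 → extend to 08:25–09:05.
08:45–09:00 overlaps/touches 08:25–09:05 → extend to 08:25–09:05.
15:05–20:45 is disjoint → start new block.

07:00–08:10, 08:25–09:05, 15:05–20:45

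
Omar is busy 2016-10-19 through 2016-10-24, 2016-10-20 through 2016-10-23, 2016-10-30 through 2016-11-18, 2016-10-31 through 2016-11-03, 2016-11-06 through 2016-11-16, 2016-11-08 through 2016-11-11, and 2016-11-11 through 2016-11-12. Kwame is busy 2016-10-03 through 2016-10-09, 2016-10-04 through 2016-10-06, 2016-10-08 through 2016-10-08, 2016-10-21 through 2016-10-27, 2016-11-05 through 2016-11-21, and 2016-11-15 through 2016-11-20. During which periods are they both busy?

2016-10-21 through 2016-10-24, 2016-11-05 through 2016-11-18

First set merges to 2016-10-19 through 2016-10-24, 2016-10-30 through 2016-11-18.
Second set merges to 2016-10-03 through 2016-10-09, 2016-10-21 through 2016-10-27, 2016-11-05 through 2016-11-21.
2016-10-19 through 2016-10-24 meets the second set on 2016-10-21 through 2016-10-24.
2016-10-30 through 2016-11-18 meets the second set on 2016-11-05 through 2016-11-18.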